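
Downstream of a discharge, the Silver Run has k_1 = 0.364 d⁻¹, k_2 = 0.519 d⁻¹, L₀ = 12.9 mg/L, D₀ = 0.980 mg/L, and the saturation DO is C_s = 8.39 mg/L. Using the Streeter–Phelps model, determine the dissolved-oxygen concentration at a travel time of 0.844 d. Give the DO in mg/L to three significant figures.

DO ≈ 5.03 mg/L

k_1 L₀/(k_2−k_1) = 0.364×12.9/(0.519−0.364) = 4.696/0.1550 = 30.29 mg/L.
e^(−k_1 t) = e^(−0.364×0.8440) = 0.7355; e^(−k_2 t) = e^(−0.519×0.8440) = 0.6453.
D = 30.29 × (0.7355 − 0.6453) + 0.980 × 0.6453 = 2.732 + 0.6324 = 3.365 mg/L.
DO = C_s − D = 8.39 − 3.365 = 5.025 mg/L.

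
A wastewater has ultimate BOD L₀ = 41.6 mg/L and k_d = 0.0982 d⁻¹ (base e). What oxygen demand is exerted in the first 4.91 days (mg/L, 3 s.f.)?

y_t = L₀(1 − e^(−k_d t)) = 41.6 × (1 − e^(−0.0982×4.91))
= 41.6 × (1 − 0.6174) = 41.6 × 0.3826 = 15.91 mg/L.

y ≈ 15.9 mg/L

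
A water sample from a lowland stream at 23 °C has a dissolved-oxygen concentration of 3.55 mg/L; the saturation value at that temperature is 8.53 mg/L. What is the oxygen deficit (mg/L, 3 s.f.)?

D = C_s − C = 8.53 − 3.55 = 4.98 mg/L.

D ≈ 4.98 mg/L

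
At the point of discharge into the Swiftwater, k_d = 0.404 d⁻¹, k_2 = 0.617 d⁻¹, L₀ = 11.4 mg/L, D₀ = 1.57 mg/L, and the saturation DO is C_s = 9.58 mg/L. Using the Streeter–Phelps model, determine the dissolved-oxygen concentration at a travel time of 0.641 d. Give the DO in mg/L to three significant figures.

DO ≈ 6.39 mg/L

k_d L₀/(k_2−k_d) = 0.404×11.4/(0.617−0.404) = 4.606/0.2130 = 21.62 mg/L.
e^(−k_d t) = e^(−0.404×0.6410) = 0.7719; e^(−k_2 t) = e^(−0.617×0.6410) = 0.6733.
D = 21.62 × (0.7719 − 0.6733) + 1.57 × 0.6733 = 2.130 + 1.057 = 3.187 mg/L.
DO = C_s − D = 9.58 − 3.187 = 6.393 mg/L.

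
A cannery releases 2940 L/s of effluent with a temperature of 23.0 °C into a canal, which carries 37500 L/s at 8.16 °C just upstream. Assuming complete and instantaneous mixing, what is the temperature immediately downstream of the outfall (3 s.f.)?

Flow-weighted mixing: C = (Q_r C_r + Q_w C_w)/(Q_r + Q_w)
= (37500×8.16 + 2940×23.0)/(37500 + 2940) = 373600/40440 = 9.239 °C.

9.24 °C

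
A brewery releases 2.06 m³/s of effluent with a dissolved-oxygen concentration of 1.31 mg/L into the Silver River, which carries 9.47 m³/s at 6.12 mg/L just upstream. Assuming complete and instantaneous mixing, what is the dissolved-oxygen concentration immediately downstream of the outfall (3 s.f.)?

5.26 mg/L

Flow-weighted mixing: C = (Q_r C_r + Q_w C_w)/(Q_r + Q_w)
= (9.47×6.12 + 2.06×1.31)/(9.47 + 2.06) = 60.66/11.53 = 5.261 mg/L.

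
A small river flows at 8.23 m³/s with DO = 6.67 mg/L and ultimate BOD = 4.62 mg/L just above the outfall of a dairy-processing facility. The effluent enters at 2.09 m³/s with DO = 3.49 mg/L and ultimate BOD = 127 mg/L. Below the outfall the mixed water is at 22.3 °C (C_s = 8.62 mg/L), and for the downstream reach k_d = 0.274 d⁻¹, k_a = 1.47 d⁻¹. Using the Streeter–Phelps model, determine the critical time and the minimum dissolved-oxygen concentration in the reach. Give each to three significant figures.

Mixed DO = (8.23×6.67 + 2.09×3.49)/(8.23+2.09) = 62.19/10.32 = 6.026 mg/L.
Mixed L₀ = (8.23×4.62 + 2.09×127)/(10.32) = 303.5/10.32 = 29.40 mg/L.
Initial deficit D₀ = C_s − DO₀ = 8.62 − 6.026 = 2.594 mg/L.
t_c = (1/1.196) ln[(1.47/0.274)(1 − 2.594×1.196/(0.274×29.40))] = 0.8361 × ln(3.299) = 0.9980 d.
D_c = (0.274/1.47) × 29.40 × e^(−0.274×0.9980) = 0.1864 × 29.40 × 0.7607 = 4.169 mg/L.
Minimum DO = 8.62 − 4.169 = 4.451 mg/L.

t_c ≈ 0.998 d; minimum DO ≈ 4.45 mg/L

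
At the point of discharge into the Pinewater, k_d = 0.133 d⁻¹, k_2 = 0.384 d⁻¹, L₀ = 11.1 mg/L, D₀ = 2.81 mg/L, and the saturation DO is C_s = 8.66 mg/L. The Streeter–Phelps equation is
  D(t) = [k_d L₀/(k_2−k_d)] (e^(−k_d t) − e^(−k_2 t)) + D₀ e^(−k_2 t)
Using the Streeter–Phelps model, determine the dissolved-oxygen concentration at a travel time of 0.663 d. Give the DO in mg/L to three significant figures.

k_d L₀/(k_2−k_d) = 0.133×11.1/(0.384−0.133) = 1.476/0.2510 = 5.882 mg/L.
e^(−k_d t) = e^(−0.133×0.6630) = 0.9156; e^(−k_2 t) = e^(−0.384×0.6630) = 0.7752.
D = 5.882 × (0.9156 − 0.7752) + 2.81 × 0.7752 = 0.8256 + 2.178 = 3.004 mg/L.
DO = C_s − D = 8.66 − 3.004 = 5.656 mg/L.

DO ≈ 5.66 mg/L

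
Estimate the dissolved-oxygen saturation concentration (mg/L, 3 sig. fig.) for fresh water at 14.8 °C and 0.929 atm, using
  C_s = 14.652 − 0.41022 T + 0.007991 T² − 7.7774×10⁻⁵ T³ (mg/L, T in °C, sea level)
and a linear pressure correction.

C_s ≈ 9.36 mg/L

At sea level: C_s = 14.652 − 0.41022×14.8 + 0.007991×14.8² − 7.7774×10⁻⁵×14.8³ = 10.08 mg/L.
Pressure correction: C_s' = 10.08 × 0.929 = 9.363 mg/L.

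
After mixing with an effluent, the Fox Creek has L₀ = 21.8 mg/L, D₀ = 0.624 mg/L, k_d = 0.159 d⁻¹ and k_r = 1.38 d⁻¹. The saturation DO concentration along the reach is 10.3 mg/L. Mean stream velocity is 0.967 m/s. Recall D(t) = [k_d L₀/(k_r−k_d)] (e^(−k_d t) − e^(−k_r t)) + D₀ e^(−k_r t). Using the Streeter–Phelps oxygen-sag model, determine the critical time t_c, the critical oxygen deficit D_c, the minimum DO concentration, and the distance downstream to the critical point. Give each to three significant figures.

t_c = [1/(k_r−k_d)] ln[(k_r/k_d)(1 − D₀(k_r−k_d)/(k_d L₀))]
= [1/(1.38−0.159)] ln[(1.38/0.159)(1 − 0.624×1.221/(0.159×21.8))]
= (1/1.221) ln[8.679 × 0.7802] = 0.8190 × ln(6.771) = 0.8190 × 1.913 = 1.567 d.
L(t_c) = L₀ e^(−k_d t_c) = 21.8 × 0.7795 = 16.99 mg/L, and at the critical point k_r D_c = k_d L, so D_c = (0.159/1.38) × 16.99 = 1.958 mg/L.
Minimum DO = C_s − D_c = 10.3 − 1.958 = 8.342 mg/L.
x_c = v t_c = 0.967 m/s × 1.567 d × 86400 s/d = 130900 m ≈ 131 km.

t_c ≈ 1.57 d; D_c ≈ 1.96 mg/L; min DO ≈ 8.34 mg/L; x_c ≈ 131 km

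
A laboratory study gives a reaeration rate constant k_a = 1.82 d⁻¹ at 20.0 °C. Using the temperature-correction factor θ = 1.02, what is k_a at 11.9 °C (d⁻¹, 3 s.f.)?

k_a(T₂) = k_a(T₁) · θ^(T₂−T₁) = 1.82 × 1.02^(11.9−20.0)
= 1.82 × 1.02^-8.10 = 1.82 × 0.8518 = 1.550 d⁻¹.

k_a ≈ 1.55 d⁻¹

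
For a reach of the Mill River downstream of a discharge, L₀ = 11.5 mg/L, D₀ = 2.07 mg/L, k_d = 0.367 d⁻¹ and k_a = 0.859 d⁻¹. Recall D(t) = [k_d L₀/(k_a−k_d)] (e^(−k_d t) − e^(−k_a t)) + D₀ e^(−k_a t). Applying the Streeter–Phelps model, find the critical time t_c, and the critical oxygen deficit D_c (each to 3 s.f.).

At the critical point dD/dt = 0, so k_d L₀ e^(−k_d t) = k_a D. Substituting D(t) from the Streeter–Phelps equation and solving for t gives
t_c = ln[(k_a/k_d)(1 − D₀(k_a−k_d)/(k_d L₀))] / (k_a−k_d).
Here k_a−k_d = 0.4920 d⁻¹ and 1 − D₀(k_a−k_d)/(k_d L₀) = 1 − 2.07×0.4920/(0.367×11.5) = 0.7587, so
t_c = ln(2.341 × 0.7587) / 0.4920 = 0.5742 / 0.4920 = 1.167 d.
L(t_c) = L₀ e^(−k_d t_c) = 11.5 × 0.6516 = 7.493 mg/L, and at the critical point k_a D_c = k_d L, so D_c = (0.367/0.859) × 7.493 = 3.201 mg/L.

t_c ≈ 1.17 d; D_c ≈ 3.20 mg/L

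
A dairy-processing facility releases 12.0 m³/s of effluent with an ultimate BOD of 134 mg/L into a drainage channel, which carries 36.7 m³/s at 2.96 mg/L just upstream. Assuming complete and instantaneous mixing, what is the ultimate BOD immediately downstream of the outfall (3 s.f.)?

Flow-weighted mixing: C = (Q_r C_r + Q_w C_w)/(Q_r + Q_w)
= (36.7×2.96 + 12.0×134)/(36.7 + 12.0) = 1717/48.70 = 35.25 mg/L.

35.2 mg/L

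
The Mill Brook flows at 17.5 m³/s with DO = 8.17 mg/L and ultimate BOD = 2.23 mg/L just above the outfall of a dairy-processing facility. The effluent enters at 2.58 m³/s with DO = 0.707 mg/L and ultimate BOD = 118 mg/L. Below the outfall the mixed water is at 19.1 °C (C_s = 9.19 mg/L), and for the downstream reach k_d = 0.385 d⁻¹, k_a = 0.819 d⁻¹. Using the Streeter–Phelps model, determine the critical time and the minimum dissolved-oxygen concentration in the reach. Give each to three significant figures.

t_c ≈ 1.42 d; minimum DO ≈ 4.53 mg/L

Mixed DO = (17.5×8.17 + 2.58×0.707)/(17.5+2.58) = 144.8/20.08 = 7.211 mg/L.
Mixed L₀ = (17.5×2.23 + 2.58×118)/(20.08) = 343.5/20.08 = 17.10 mg/L.
Initial deficit D₀ = C_s − DO₀ = 9.19 − 7.211 = 1.979 mg/L.
t_c = (1/0.4340) ln[(0.819/0.385)(1 − 1.979×0.4340/(0.385×17.10))] = 2.304 × ln(1.850) = 1.417 d.
D_c = (0.385/0.819) × 17.10 × e^(−0.385×1.417) = 0.4701 × 17.10 × 0.5795 = 4.659 mg/L.
Minimum DO = 9.19 − 4.659 = 4.531 mg/L.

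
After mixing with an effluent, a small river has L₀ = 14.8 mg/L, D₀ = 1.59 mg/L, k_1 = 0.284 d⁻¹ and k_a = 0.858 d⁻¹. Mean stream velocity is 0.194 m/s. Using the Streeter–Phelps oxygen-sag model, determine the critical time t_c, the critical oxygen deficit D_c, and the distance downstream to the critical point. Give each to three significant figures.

t_c = [1/(k_a−k_1)] ln[(k_a/k_1)(1 − D₀(k_a−k_1)/(k_1 L₀))]
= [1/(0.858−0.284)] ln[(0.858/0.284)(1 − 1.59×0.5740/(0.284×14.8))]
= (1/0.5740) ln[3.021 × 0.7829] = 1.742 × ln(2.365) = 1.742 × 0.8608 = 1.500 d.
D_c = (k_1/k_a) L₀ e^(−k_1 t_c) = (0.284/0.858) × 14.8 × e^(−0.284×1.500) = 0.3310 × 14.8 × 0.6532 = 3.200 mg/L.
x_c = v t_c = 0.194 m/s × 1.500 d × 86400 s/d = 25140 m ≈ 25.1 km.

t_c ≈ 1.50 d; D_c ≈ 3.20 mg/L; x_c ≈ 25.1 km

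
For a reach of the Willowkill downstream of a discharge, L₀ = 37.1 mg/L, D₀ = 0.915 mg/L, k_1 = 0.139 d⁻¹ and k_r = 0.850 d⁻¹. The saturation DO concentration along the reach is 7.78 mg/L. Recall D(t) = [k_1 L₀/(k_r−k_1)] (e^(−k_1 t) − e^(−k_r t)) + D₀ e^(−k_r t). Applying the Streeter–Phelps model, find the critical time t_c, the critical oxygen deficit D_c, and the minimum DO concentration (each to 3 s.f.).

t_c = [1/(k_r−k_1)] ln[(k_r/k_1)(1 − D₀(k_r−k_1)/(k_1 L₀))]
= [1/(0.850−0.139)] ln[(0.850/0.139)(1 − 0.915×0.7110/(0.139×37.1))]
= (1/0.7110) ln[6.115 × 0.8738] = 1.406 × ln(5.344) = 1.406 × 1.676 = 2.357 d.
D_c = (k_1/k_r) L₀ e^(−k_1 t_c) = (0.139/0.850) × 37.1 × e^(−0.139×2.357) = 0.1635 × 37.1 × 0.7206 = 4.372 mg/L.
Minimum DO = C_s − D_c = 7.78 − 4.372 = 3.408 mg/L.

t_c ≈ 2.36 d; D_c ≈ 4.37 mg/L; min DO ≈ 3.41 mg/L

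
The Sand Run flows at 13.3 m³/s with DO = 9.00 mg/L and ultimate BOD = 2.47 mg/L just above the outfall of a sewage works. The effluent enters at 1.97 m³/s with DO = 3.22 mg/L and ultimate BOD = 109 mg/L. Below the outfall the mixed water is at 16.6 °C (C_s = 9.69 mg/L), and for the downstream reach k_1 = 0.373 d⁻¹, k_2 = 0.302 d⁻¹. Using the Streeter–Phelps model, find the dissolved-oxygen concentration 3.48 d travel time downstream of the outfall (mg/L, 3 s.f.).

DO ≈ 2.67 mg/L

Mixed DO = (13.3×9.00 + 1.97×3.22)/(13.3+1.97) = 126.0/15.27 = 8.254 mg/L.
Mixed L₀ = (13.3×2.47 + 1.97×109)/(15.27) = 247.6/15.27 = 16.21 mg/L.
Initial deficit D₀ = C_s − DO₀ = 9.69 − 8.254 = 1.436 mg/L.
D(3.48) = [0.373×16.21/(0.302−0.373)](e^(−0.373×3.48) − e^(−0.302×3.48)) + 1.436 e^(−0.302×3.48)
= -85.18 × (0.2731 − 0.3496) + 1.436 × 0.3496 = 7.021 mg/L.
DO = 9.69 − 7.021 = 2.669 mg/L.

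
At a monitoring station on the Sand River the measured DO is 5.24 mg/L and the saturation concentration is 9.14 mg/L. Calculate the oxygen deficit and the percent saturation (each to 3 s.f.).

D = C_s − C = 9.14 − 5.24 = 3.90 mg/L.
% saturation = 5.24/9.14 × 100 = 57.3 %.

D ≈ 3.90 mg/L; 57.3 % saturation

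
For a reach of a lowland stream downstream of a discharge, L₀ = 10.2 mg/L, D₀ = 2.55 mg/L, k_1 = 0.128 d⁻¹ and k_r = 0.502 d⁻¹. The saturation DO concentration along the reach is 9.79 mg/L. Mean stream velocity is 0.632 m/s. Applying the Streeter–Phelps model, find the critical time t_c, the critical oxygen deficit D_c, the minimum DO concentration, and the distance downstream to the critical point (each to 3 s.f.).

t_c = [1/(k_r−k_1)] ln[(k_r/k_1)(1 − D₀(k_r−k_1)/(k_1 L₀))]
= [1/(0.502−0.128)] ln[(0.502/0.128)(1 − 2.55×0.3740/(0.128×10.2))]
= (1/0.3740) ln[3.922 × 0.2695] = 2.674 × ln(1.057) = 2.674 × 0.05550 = 0.1484 d.
D_c = (k_1/k_r) L₀ e^(−k_1 t_c) = (0.128/0.502) × 10.2 × e^(−0.128×0.1484) = 0.2550 × 10.2 × 0.9812 = 2.552 mg/L.
Minimum DO = C_s − D_c = 9.79 − 2.552 = 7.238 mg/L.
x_c = v t_c = 0.632 m/s × 0.1484 d × 86400 s/d = 8103 m ≈ 8.10 km.

t_c ≈ 0.148 d; D_c ≈ 2.55 mg/L; min DO ≈ 7.24 mg/L; x_c ≈ 8.10 km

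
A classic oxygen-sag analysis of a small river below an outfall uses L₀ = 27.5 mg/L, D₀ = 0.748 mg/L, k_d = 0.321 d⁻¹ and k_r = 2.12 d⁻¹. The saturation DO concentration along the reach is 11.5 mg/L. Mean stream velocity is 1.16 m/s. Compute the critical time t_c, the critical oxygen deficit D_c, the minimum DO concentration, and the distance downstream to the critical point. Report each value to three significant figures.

t_c ≈ 0.957 d; D_c ≈ 3.06 mg/L; min DO ≈ 8.44 mg/L; x_c ≈ 96.0 km

With k_r/k_d = 6.604 and 1 − D₀(k_r−k_d)/(k_d L₀) = 0.8476,
t_c = ln(6.604 × 0.8476) / (2.12 − 0.321) = ln(5.598) / 1.799 = 1.722/1.799 = 0.9574 d.
L(t_c) = L₀ e^(−k_d t_c) = 27.5 × 0.7354 = 20.22 mg/L, and at the critical point k_r D_c = k_d L, so D_c = (0.321/2.12) × 20.22 = 3.062 mg/L.
Minimum DO = C_s − D_c = 11.5 − 3.062 = 8.438 mg/L.
x_c = v t_c = 1.16 m/s × 0.9574 d × 86400 s/d = 95950 m ≈ 96.0 km.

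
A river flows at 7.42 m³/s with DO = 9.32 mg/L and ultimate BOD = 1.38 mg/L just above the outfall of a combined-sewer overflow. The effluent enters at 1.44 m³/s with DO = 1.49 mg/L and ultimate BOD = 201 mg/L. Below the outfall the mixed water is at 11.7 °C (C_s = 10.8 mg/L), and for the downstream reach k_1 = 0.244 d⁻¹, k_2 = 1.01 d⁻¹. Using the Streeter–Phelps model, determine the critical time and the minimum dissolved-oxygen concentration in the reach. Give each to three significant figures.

t_c ≈ 1.47 d; minimum DO ≈ 5.09 mg/L

Mixed DO = (7.42×9.32 + 1.44×1.49)/(7.42+1.44) = 71.30/8.860 = 8.047 mg/L.
Mixed L₀ = (7.42×1.38 + 1.44×201)/(8.860) = 299.7/8.860 = 33.82 mg/L.
Initial deficit D₀ = C_s − DO₀ = 10.8 − 8.047 = 2.753 mg/L.
t_c = (1/0.7660) ln[(1.01/0.244)(1 − 2.753×0.7660/(0.244×33.82))] = 1.305 × ln(3.082) = 1.469 d.
D_c = (0.244/1.01) × 33.82 × e^(−0.244×1.469) = 0.2416 × 33.82 × 0.6987 = 5.709 mg/L.
Minimum DO = 10.8 − 5.709 = 5.091 mg/L.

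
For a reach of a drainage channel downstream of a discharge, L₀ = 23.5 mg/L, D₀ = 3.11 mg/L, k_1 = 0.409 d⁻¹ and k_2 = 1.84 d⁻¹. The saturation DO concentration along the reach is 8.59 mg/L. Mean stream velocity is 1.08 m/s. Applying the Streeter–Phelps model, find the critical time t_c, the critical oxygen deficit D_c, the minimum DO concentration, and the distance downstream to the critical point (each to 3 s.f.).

t_c = [1/(k_2−k_1)] ln[(k_2/k_1)(1 − D₀(k_2−k_1)/(k_1 L₀))]
= [1/(1.84−0.409)] ln[(1.84/0.409)(1 − 3.11×1.431/(0.409×23.5))]
= (1/1.431) ln[4.499 × 0.5370] = 0.6988 × ln(2.416) = 0.6988 × 0.8820 = 0.6163 d.
D_c = (k_1/k_2) L₀ e^(−k_1 t_c) = (0.409/1.84) × 23.5 × e^(−0.409×0.6163) = 0.2223 × 23.5 × 0.7772 = 4.060 mg/L.
Minimum DO = C_s − D_c = 8.59 − 4.060 = 4.530 mg/L.
x_c = v t_c = 1.08 m/s × 0.6163 d × 86400 s/d = 57510 m ≈ 57.5 km.

t_c ≈ 0.616 d; D_c ≈ 4.06 mg/L; min DO ≈ 4.53 mg/L; x_c ≈ 57.5 km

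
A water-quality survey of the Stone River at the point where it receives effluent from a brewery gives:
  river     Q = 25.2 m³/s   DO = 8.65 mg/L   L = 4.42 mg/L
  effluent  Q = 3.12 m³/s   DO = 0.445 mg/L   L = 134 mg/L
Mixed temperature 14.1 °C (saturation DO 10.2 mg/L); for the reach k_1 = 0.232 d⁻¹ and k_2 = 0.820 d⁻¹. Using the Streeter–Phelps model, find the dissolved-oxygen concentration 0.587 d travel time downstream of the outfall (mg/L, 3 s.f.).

DO ≈ 6.80 mg/L

Mixed DO = (25.2×8.65 + 3.12×0.445)/(25.2+3.12) = 219.4/28.32 = 7.746 mg/L.
Mixed L₀ = (25.2×4.42 + 3.12×134)/(28.32) = 529.5/28.32 = 18.70 mg/L.
Initial deficit D₀ = C_s − DO₀ = 10.2 − 7.746 = 2.454 mg/L.
D(0.587) = [0.232×18.70/(0.820−0.232)](e^(−0.232×0.587) − e^(−0.820×0.587)) + 2.454 e^(−0.820×0.587)
= 7.377 × (0.8727 − 0.6180) + 2.454 × 0.6180 = 3.395 mg/L.
DO = 10.2 − 3.395 = 6.805 mg/L.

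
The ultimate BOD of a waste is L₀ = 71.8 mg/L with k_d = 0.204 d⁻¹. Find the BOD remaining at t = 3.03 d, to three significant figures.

L_t = L₀ e^(−k_d t) = 71.8 × e^(−0.204×3.03) = 71.8 × 0.5390 = 38.70 mg/L.

L ≈ 38.7 mg/L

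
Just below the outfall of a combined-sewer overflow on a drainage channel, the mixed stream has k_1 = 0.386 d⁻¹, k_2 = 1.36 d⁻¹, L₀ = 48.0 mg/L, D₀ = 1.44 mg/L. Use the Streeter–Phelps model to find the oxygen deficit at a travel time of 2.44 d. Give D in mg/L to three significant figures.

D ≈ 6.78 mg/L

k_1 L₀/(k_2−k_1) = 0.386×48.0/(1.36−0.386) = 18.53/0.9740 = 19.02 mg/L.
e^(−k_1 t) = e^(−0.386×2.440) = 0.3899; e^(−k_2 t) = e^(−1.36×2.440) = 0.03621.
D = 19.02 × (0.3899 − 0.03621) + 1.44 × 0.03621 = 6.728 + 0.05214 = 6.780 mg/L.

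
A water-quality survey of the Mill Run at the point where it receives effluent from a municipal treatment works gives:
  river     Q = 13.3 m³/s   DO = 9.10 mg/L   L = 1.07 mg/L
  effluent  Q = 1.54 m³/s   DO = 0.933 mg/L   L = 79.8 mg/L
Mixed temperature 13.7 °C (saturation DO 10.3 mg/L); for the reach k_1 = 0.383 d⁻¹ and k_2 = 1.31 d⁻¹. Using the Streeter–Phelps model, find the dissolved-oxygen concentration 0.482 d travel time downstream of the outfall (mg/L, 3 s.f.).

Mixed DO = (13.3×9.10 + 1.54×0.933)/(13.3+1.54) = 122.5/14.84 = 8.252 mg/L.
Mixed L₀ = (13.3×1.07 + 1.54×79.8)/(14.84) = 137.1/14.84 = 9.240 mg/L.
Initial deficit D₀ = C_s − DO₀ = 10.3 − 8.252 = 2.048 mg/L.
D(0.482) = [0.383×9.240/(1.31−0.383)](e^(−0.383×0.482) − e^(−1.31×0.482)) + 2.048 e^(−1.31×0.482)
= 3.818 × (0.8314 − 0.5318) + 2.048 × 0.5318 = 2.233 mg/L.
DO = 10.3 − 2.233 = 8.067 mg/L.

DO ≈ 8.07 mg/L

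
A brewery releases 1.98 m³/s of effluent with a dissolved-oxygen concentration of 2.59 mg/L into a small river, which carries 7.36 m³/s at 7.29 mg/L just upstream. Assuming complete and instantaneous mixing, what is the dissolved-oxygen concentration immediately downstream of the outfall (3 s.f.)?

6.29 mg/L

Flow-weighted mixing: C = (Q_r C_r + Q_w C_w)/(Q_r + Q_w)
= (7.36×7.29 + 1.98×2.59)/(7.36 + 1.98) = 58.78/9.340 = 6.294 mg/L.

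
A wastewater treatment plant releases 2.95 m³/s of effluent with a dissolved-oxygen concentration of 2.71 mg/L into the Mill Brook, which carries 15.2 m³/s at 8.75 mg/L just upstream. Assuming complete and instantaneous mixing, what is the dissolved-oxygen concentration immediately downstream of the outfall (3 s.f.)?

Flow-weighted mixing: C = (Q_r C_r + Q_w C_w)/(Q_r + Q_w)
= (15.2×8.75 + 2.95×2.71)/(15.2 + 2.95) = 141.0/18.15 = 7.768 mg/L.

7.77 mg/L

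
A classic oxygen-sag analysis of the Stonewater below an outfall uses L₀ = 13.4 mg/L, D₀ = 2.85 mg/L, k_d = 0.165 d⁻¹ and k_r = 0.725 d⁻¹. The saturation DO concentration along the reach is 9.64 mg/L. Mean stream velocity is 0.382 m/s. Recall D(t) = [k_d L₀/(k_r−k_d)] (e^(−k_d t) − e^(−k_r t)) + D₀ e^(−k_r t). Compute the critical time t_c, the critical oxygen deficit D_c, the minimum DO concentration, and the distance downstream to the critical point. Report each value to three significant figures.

t_c ≈ 0.358 d; D_c ≈ 2.87 mg/L; min DO ≈ 6.77 mg/L; x_c ≈ 11.8 km

t_c = [1/(k_r−k_d)] ln[(k_r/k_d)(1 − D₀(k_r−k_d)/(k_d L₀))]
= [1/(0.725−0.165)] ln[(0.725/0.165)(1 − 2.85×0.5600/(0.165×13.4))]
= (1/0.5600) ln[4.394 × 0.2782] = 1.786 × ln(1.222) = 1.786 × 0.2006 = 0.3583 d.
L(t_c) = L₀ e^(−k_d t_c) = 13.4 × 0.9426 = 12.63 mg/L, and at the critical point k_r D_c = k_d L, so D_c = (0.165/0.725) × 12.63 = 2.875 mg/L.
Minimum DO = C_s − D_c = 9.64 − 2.875 = 6.765 mg/L.
x_c = v t_c = 0.382 m/s × 0.3583 d × 86400 s/d = 11830 m ≈ 11.8 km.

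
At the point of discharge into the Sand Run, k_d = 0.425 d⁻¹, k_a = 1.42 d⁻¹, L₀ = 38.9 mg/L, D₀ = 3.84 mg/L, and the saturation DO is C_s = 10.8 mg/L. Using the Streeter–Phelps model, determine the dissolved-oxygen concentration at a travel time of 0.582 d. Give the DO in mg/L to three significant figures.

DO ≈ 3.42 mg/L

k_d L₀/(k_a−k_d) = 0.425×38.9/(1.42−0.425) = 16.53/0.9950 = 16.62 mg/L.
e^(−k_d t) = e^(−0.425×0.5820) = 0.7809; e^(−k_a t) = e^(−1.42×0.5820) = 0.4376.
D = 16.62 × (0.7809 − 0.4376) + 3.84 × 0.4376 = 5.704 + 1.680 = 7.384 mg/L.
DO = C_s − D = 10.8 − 7.384 = 3.416 mg/L.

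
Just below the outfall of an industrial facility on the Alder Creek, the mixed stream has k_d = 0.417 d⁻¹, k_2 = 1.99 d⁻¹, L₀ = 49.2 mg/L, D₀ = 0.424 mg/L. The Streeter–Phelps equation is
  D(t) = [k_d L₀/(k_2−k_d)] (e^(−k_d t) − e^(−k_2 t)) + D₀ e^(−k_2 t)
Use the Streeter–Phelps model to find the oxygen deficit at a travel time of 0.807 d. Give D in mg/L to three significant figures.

k_d L₀/(k_2−k_d) = 0.417×49.2/(1.99−0.417) = 20.52/1.573 = 13.04 mg/L.
e^(−k_d t) = e^(−0.417×0.8070) = 0.7143; e^(−k_2 t) = e^(−1.99×0.8070) = 0.2007.
D = 13.04 × (0.7143 − 0.2007) + 0.424 × 0.2007 = 6.698 + 0.08510 = 6.783 mg/L.

D ≈ 6.78 mg/L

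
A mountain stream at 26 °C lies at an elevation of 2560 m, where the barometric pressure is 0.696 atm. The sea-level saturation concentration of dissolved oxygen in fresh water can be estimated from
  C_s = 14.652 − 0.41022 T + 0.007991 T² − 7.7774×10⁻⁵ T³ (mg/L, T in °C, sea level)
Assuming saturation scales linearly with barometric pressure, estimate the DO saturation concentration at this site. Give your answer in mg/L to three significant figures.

C_s ≈ 5.58 mg/L

At sea level: C_s = 14.652 − 0.41022×26 + 0.007991×26² − 7.7774×10⁻⁵×26³ = 8.021 mg/L.
Pressure correction: C_s' = 8.021 × 0.696 = 5.583 mg/L.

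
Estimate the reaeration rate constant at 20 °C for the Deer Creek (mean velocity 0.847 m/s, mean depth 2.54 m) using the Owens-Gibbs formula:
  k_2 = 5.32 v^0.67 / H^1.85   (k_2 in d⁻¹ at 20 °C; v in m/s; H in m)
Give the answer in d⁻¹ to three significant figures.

k_2 = 5.32 × 0.847^0.67 / 2.54^1.85 = 5.32 × 0.8947 / 5.610 = 0.8485 d⁻¹.

k_2 ≈ 0.848 d⁻¹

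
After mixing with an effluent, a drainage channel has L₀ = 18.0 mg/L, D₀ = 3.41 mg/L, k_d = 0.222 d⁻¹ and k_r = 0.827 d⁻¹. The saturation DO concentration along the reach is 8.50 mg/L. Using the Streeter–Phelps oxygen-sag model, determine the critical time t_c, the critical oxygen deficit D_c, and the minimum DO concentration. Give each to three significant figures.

t_c ≈ 0.973 d; D_c ≈ 3.89 mg/L; min DO ≈ 4.61 mg/L

At the critical point dD/dt = 0, so k_d L₀ e^(−k_d t) = k_r D. Substituting D(t) from the Streeter–Phelps equation and solving for t gives
t_c = ln[(k_r/k_d)(1 − D₀(k_r−k_d)/(k_d L₀))] / (k_r−k_d).
Here k_r−k_d = 0.6050 d⁻¹ and 1 − D₀(k_r−k_d)/(k_d L₀) = 1 − 3.41×0.6050/(0.222×18.0) = 0.4837, so
t_c = ln(3.725 × 0.4837) / 0.6050 = 0.5889 / 0.6050 = 0.9734 d.
D_c = (k_d/k_r) L₀ e^(−k_d t_c) = (0.222/0.827) × 18.0 × e^(−0.222×0.9734) = 0.2684 × 18.0 × 0.8057 = 3.893 mg/L.
Minimum DO = C_s − D_c = 8.50 − 3.893 = 4.607 mg/L.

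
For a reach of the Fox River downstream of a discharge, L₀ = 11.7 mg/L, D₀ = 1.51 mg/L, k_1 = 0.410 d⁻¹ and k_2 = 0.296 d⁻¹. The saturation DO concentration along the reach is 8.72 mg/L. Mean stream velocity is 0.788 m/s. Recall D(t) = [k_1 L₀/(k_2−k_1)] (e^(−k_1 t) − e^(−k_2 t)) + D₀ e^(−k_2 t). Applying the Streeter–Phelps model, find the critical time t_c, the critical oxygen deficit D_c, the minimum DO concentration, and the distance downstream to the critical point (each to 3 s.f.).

At the critical point dD/dt = 0, so k_1 L₀ e^(−k_1 t) = k_2 D. Substituting D(t) from the Streeter–Phelps equation and solving for t gives
t_c = ln[(k_2/k_1)(1 − D₀(k_2−k_1)/(k_1 L₀))] / (k_2−k_1).
Here k_2−k_1 = -0.1140 d⁻¹ and 1 − D₀(k_2−k_1)/(k_1 L₀) = 1 − 1.51×-0.1140/(0.410×11.7) = 1.036, so
t_c = ln(0.7220 × 1.036) / -0.1140 = -0.2905 / -0.1140 = 2.549 d.
L(t_c) = L₀ e^(−k_1 t_c) = 11.7 × 0.3517 = 4.115 mg/L, and at the critical point k_2 D_c = k_1 L, so D_c = (0.410/0.296) × 4.115 = 5.700 mg/L.
Minimum DO = C_s − D_c = 8.72 − 5.700 = 3.020 mg/L.
x_c = v t_c = 0.788 m/s × 2.549 d × 86400 s/d = 173500 m ≈ 174 km.

t_c ≈ 2.55 d; D_c ≈ 5.70 mg/L; min DO ≈ 3.02 mg/L; x_c ≈ 174 km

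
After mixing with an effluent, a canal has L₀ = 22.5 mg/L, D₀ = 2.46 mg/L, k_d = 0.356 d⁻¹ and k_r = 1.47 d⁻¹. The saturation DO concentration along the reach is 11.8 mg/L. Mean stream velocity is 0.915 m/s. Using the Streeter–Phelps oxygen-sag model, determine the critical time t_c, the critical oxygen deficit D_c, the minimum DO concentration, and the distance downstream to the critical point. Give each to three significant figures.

t_c ≈ 0.897 d; D_c ≈ 3.96 mg/L; min DO ≈ 7.84 mg/L; x_c ≈ 70.9 km

t_c = [1/(k_r−k_d)] ln[(k_r/k_d)(1 − D₀(k_r−k_d)/(k_d L₀))]
= [1/(1.47−0.356)] ln[(1.47/0.356)(1 − 2.46×1.114/(0.356×22.5))]
= (1/1.114) ln[4.129 × 0.6579] = 0.8977 × ln(2.716) = 0.8977 × 0.9993 = 0.8971 d.
L(t_c) = L₀ e^(−k_d t_c) = 22.5 × 0.7266 = 16.35 mg/L, and at the critical point k_r D_c = k_d L, so D_c = (0.356/1.47) × 16.35 = 3.959 mg/L.
Minimum DO = C_s − D_c = 11.8 − 3.959 = 7.841 mg/L.
x_c = v t_c = 0.915 m/s × 0.8971 d × 86400 s/d = 70920 m ≈ 70.9 km.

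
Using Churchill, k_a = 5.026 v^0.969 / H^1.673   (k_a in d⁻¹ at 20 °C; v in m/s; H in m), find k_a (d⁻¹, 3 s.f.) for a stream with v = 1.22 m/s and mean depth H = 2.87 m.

k_a = 5.026 × 1.22^0.969 / 2.87^1.673 = 5.026 × 1.213 / 5.835 = 1.044 d⁻¹.

k_a ≈ 1.04 d⁻¹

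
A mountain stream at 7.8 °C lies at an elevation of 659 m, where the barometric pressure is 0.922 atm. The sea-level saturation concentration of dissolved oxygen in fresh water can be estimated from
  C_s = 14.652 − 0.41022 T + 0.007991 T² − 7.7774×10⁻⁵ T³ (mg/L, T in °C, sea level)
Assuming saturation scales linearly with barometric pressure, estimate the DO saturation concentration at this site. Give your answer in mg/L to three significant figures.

At sea level: C_s = 14.652 − 0.41022×7.8 + 0.007991×7.8² − 7.7774×10⁻⁵×7.8³ = 11.90 mg/L.
Pressure correction: C_s' = 11.90 × 0.922 = 10.97 mg/L.

C_s ≈ 11.0 mg/L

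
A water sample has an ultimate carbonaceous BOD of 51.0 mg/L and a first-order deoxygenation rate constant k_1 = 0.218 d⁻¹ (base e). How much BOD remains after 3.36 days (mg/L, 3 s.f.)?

L_t = L₀ e^(−k_1 t) = 51.0 × e^(−0.218×3.36) = 51.0 × 0.4807 = 24.52 mg/L.

L ≈ 24.5 mg/L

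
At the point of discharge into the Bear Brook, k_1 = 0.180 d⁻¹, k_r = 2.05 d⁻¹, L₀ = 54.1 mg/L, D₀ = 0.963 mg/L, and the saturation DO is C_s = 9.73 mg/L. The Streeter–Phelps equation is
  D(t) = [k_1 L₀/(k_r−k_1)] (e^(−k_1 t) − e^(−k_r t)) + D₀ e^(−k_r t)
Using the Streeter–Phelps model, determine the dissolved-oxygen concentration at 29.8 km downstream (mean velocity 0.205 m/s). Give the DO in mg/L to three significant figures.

Travel time t = x/v = 29.8 km / (0.205 m/s) = 29800 m / 0.205 m/s = 145400 s = 1.682 d.
k_1 L₀/(k_r−k_1) = 0.180×54.1/(2.05−0.180) = 9.738/1.870 = 5.207 mg/L.
e^(−k_1 t) = e^(−0.180×1.682) = 0.7387; e^(−k_r t) = e^(−2.05×1.682) = 0.03178.
D = 5.207 × (0.7387 − 0.03178) + 0.963 × 0.03178 = 3.681 + 0.03060 = 3.712 mg/L.
DO = C_s − D = 9.73 − 3.712 = 6.018 mg/L.

DO ≈ 6.02 mg/L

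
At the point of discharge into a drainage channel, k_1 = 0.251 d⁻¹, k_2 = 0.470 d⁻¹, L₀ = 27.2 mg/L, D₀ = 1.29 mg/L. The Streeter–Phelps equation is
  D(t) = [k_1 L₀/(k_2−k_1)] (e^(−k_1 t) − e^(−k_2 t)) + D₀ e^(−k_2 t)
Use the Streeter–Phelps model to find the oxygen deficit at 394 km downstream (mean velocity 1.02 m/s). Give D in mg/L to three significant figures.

D ≈ 6.49 mg/L

Travel time t = x/v = 394 km / (1.02 m/s) = 394000 m / 1.02 m/s = 386300 s = 4.471 d.
k_1 L₀/(k_2−k_1) = 0.251×27.2/(0.470−0.251) = 6.827/0.2190 = 31.17 mg/L.
e^(−k_1 t) = e^(−0.251×4.471) = 0.3256; e^(−k_2 t) = e^(−0.470×4.471) = 0.1223.
D = 31.17 × (0.3256 − 0.1223) + 1.29 × 0.1223 = 6.337 + 0.1578 = 6.495 mg/L.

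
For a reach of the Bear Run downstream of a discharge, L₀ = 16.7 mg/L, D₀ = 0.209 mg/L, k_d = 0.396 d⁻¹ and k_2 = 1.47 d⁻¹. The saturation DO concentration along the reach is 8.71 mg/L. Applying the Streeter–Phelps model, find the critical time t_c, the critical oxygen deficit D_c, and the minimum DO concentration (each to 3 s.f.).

With k_2/k_d = 3.712 and 1 − D₀(k_2−k_d)/(k_d L₀) = 0.9661,
t_c = ln(3.712 × 0.9661) / (1.47 − 0.396) = ln(3.586) / 1.074 = 1.277/1.074 = 1.189 d.
D_c = (k_d/k_2) L₀ e^(−k_d t_c) = (0.396/1.47) × 16.7 × e^(−0.396×1.189) = 0.2694 × 16.7 × 0.6245 = 2.809 mg/L.
Minimum DO = C_s − D_c = 8.71 − 2.809 = 5.901 mg/L.

t_c ≈ 1.19 d; D_c ≈ 2.81 mg/L; min DO ≈ 5.90 mg/L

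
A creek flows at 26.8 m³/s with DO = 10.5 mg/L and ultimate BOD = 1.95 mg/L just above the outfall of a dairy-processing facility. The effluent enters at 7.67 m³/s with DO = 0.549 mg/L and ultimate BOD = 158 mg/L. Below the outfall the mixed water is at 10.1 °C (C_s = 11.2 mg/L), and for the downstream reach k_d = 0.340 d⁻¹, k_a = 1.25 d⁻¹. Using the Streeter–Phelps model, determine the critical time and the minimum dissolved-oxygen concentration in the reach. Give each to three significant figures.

Mixed DO = (26.8×10.5 + 7.67×0.549)/(26.8+7.67) = 285.6/34.47 = 8.286 mg/L.
Mixed L₀ = (26.8×1.95 + 7.67×158)/(34.47) = 1264/34.47 = 36.67 mg/L.
Initial deficit D₀ = C_s − DO₀ = 11.2 − 8.286 = 2.914 mg/L.
t_c = (1/0.9100) ln[(1.25/0.340)(1 − 2.914×0.9100/(0.340×36.67))] = 1.099 × ln(2.895) = 1.168 d.
D_c = (0.340/1.25) × 36.67 × e^(−0.340×1.168) = 0.2720 × 36.67 × 0.6723 = 6.706 mg/L.
Minimum DO = 11.2 − 6.706 = 4.494 mg/L.

t_c ≈ 1.17 d; minimum DO ≈ 4.49 mg/L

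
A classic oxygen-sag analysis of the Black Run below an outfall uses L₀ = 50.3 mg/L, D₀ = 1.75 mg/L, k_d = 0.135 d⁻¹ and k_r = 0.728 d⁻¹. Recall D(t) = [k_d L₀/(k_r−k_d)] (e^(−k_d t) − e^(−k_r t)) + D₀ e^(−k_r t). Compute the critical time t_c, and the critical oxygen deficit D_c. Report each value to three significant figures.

With k_r/k_d = 5.393 and 1 − D₀(k_r−k_d)/(k_d L₀) = 0.8472,
t_c = ln(5.393 × 0.8472) / (0.728 − 0.135) = ln(4.568) / 0.5930 = 1.519/0.5930 = 2.562 d.
L(t_c) = L₀ e^(−k_d t_c) = 50.3 × 0.7076 = 35.59 mg/L, and at the critical point k_r D_c = k_d L, so D_c = (0.135/0.728) × 35.59 = 6.600 mg/L.

t_c ≈ 2.56 d; D_c ≈ 6.60 mg/L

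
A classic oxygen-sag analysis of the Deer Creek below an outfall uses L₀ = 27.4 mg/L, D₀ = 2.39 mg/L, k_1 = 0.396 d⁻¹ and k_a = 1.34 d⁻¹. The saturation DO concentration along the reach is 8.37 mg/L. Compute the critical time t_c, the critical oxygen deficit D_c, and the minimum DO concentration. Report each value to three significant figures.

t_c ≈ 1.04 d; D_c ≈ 5.35 mg/L; min DO ≈ 3.02 mg/L

With k_a/k_1 = 3.384 and 1 − D₀(k_a−k_1)/(k_1 L₀) = 0.7921,
t_c = ln(3.384 × 0.7921) / (1.34 − 0.396) = ln(2.680) / 0.9440 = 0.9859/0.9440 = 1.044 d.
L(t_c) = L₀ e^(−k_1 t_c) = 27.4 × 0.6613 = 18.12 mg/L, and at the critical point k_a D_c = k_1 L, so D_c = (0.396/1.34) × 18.12 = 5.355 mg/L.
Minimum DO = C_s − D_c = 8.37 − 5.355 = 3.015 mg/L.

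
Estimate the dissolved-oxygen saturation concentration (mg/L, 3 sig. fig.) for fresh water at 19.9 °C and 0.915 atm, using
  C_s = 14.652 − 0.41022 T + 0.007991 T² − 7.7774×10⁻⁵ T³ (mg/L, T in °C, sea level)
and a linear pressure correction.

C_s ≈ 8.27 mg/L

At sea level: C_s = 14.652 − 0.41022×19.9 + 0.007991×19.9² − 7.7774×10⁻⁵×19.9³ = 9.040 mg/L.
Pressure correction: C_s' = 9.040 × 0.915 = 8.272 mg/L.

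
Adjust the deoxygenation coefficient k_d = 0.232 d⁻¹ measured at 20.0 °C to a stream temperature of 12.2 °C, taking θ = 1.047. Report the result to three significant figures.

k_d(T₂) = k_d(T₁) · θ^(T₂−T₁) = 0.232 × 1.047^(12.2−20.0)
= 0.232 × 1.047^-7.80 = 0.232 × 0.6989 = 0.1621 d⁻¹.

k_d ≈ 0.162 d⁻¹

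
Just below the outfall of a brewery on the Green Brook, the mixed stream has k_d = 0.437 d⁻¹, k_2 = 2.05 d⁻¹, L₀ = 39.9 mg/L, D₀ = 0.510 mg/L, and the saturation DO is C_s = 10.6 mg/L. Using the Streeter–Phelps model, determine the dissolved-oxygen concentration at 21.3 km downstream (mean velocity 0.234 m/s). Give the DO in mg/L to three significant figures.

DO ≈ 4.97 mg/L

Travel time t = x/v = 21.3 km / (0.234 m/s) = 21300 m / 0.234 m/s = 91030 s = 1.054 d.
k_d L₀/(k_2−k_d) = 0.437×39.9/(2.05−0.437) = 17.44/1.613 = 10.81 mg/L.
e^(−k_d t) = e^(−0.437×1.054) = 0.6310; e^(−k_2 t) = e^(−2.05×1.054) = 0.1154.
D = 10.81 × (0.6310 − 0.1154) + 0.510 × 0.1154 = 5.574 + 0.05883 = 5.633 mg/L.
DO = C_s − D = 10.6 − 5.633 = 4.967 mg/L.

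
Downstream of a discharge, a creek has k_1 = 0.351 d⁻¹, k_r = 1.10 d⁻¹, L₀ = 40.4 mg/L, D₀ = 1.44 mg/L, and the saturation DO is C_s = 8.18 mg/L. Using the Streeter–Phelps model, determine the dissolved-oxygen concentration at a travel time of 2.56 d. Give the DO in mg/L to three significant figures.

DO ≈ 1.52 mg/L

k_1 L₀/(k_r−k_1) = 0.351×40.4/(1.10−0.351) = 14.18/0.7490 = 18.93 mg/L.
e^(−k_1 t) = e^(−0.351×2.560) = 0.4072; e^(−k_r t) = e^(−1.10×2.560) = 0.05984.
D = 18.93 × (0.4072 − 0.05984) + 1.44 × 0.05984 = 6.575 + 0.08618 = 6.662 mg/L.
DO = C_s − D = 8.18 − 6.662 = 1.518 mg/L.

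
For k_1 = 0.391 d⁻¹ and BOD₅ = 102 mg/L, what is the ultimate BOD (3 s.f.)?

L₀ ≈ 119 mg/L

BOD₅ = L₀(1 − e^(−5k_1)) ⇒ L₀ = BOD₅ / (1 − e^(−5×0.391))
= 102 / (1 − 0.1416) = 102 / 0.8584 = 118.8 mg/L.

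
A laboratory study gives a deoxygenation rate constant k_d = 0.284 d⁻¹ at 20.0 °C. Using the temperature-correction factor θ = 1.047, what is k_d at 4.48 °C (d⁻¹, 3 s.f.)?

k_d ≈ 0.139 d⁻¹

k_d(T₂) = k_d(T₁) · θ^(T₂−T₁) = 0.284 × 1.047^(4.48−20.0)
= 0.284 × 1.047^-15.5 = 0.284 × 0.4903 = 0.1392 d⁻¹.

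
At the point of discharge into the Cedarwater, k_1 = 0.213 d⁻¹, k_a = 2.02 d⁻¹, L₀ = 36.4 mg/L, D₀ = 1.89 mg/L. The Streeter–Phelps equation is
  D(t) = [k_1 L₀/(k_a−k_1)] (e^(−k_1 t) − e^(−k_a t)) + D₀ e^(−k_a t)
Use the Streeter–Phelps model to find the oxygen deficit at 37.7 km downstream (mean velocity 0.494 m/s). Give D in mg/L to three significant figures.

D ≈ 3.15 mg/L

Travel time t = x/v = 37.7 km / (0.494 m/s) = 37700 m / 0.494 m/s = 76320 s = 0.8833 d.
k_1 L₀/(k_a−k_1) = 0.213×36.4/(2.02−0.213) = 7.753/1.807 = 4.291 mg/L.
e^(−k_1 t) = e^(−0.213×0.8833) = 0.8285; e^(−k_a t) = e^(−2.02×0.8833) = 0.1679.
D = 4.291 × (0.8285 − 0.1679) + 1.89 × 0.1679 = 2.834 + 0.3174 = 3.152 mg/L.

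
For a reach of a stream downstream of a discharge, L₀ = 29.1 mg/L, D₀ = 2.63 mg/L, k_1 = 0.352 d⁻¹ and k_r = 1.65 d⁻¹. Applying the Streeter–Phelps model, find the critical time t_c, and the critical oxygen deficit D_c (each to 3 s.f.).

At the critical point dD/dt = 0, so k_1 L₀ e^(−k_1 t) = k_r D. Substituting D(t) from the Streeter–Phelps equation and solving for t gives
t_c = ln[(k_r/k_1)(1 − D₀(k_r−k_1)/(k_1 L₀))] / (k_r−k_1).
Here k_r−k_1 = 1.298 d⁻¹ and 1 − D₀(k_r−k_1)/(k_1 L₀) = 1 − 2.63×1.298/(0.352×29.1) = 0.6667, so
t_c = ln(4.688 × 0.6667) / 1.298 = 1.140 / 1.298 = 0.8779 d.
L(t_c) = L₀ e^(−k_1 t_c) = 29.1 × 0.7342 = 21.36 mg/L, and at the critical point k_r D_c = k_1 L, so D_c = (0.352/1.65) × 21.36 = 4.558 mg/L.

t_c ≈ 0.878 d; D_c ≈ 4.56 mg/L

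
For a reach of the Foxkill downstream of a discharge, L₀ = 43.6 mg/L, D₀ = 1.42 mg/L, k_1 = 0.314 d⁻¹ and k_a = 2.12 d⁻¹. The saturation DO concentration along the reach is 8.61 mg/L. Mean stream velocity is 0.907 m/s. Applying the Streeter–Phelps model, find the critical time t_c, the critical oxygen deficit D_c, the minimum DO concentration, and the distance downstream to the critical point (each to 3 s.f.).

t_c = [1/(k_a−k_1)] ln[(k_a/k_1)(1 − D₀(k_a−k_1)/(k_1 L₀))]
= [1/(2.12−0.314)] ln[(2.12/0.314)(1 − 1.42×1.806/(0.314×43.6))]
= (1/1.806) ln[6.752 × 0.8127] = 0.5537 × ln(5.487) = 0.5537 × 1.702 = 0.9426 d.
D_c = (k_1/k_a) L₀ e^(−k_1 t_c) = (0.314/2.12) × 43.6 × e^(−0.314×0.9426) = 0.1481 × 43.6 × 0.7438 = 4.803 mg/L.
Minimum DO = C_s − D_c = 8.61 − 4.803 = 3.807 mg/L.
x_c = v t_c = 0.907 m/s × 0.9426 d × 86400 s/d = 73870 m ≈ 73.9 km.

t_c ≈ 0.943 d; D_c ≈ 4.80 mg/L; min DO ≈ 3.81 mg/L; x_c ≈ 73.9 km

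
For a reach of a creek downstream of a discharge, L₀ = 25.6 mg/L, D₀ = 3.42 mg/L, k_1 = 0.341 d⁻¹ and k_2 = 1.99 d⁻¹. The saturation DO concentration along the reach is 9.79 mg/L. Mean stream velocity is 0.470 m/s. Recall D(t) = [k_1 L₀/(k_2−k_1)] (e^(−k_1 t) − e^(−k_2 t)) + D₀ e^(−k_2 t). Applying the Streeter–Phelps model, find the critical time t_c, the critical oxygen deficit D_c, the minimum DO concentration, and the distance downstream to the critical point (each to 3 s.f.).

At the critical point dD/dt = 0, so k_1 L₀ e^(−k_1 t) = k_2 D. Substituting D(t) from the Streeter–Phelps equation and solving for t gives
t_c = ln[(k_2/k_1)(1 − D₀(k_2−k_1)/(k_1 L₀))] / (k_2−k_1).
Here k_2−k_1 = 1.649 d⁻¹ and 1 − D₀(k_2−k_1)/(k_1 L₀) = 1 − 3.42×1.649/(0.341×25.6) = 0.3540, so
t_c = ln(5.836 × 0.3540) / 1.649 = 0.7255 / 1.649 = 0.4399 d.
L(t_c) = L₀ e^(−k_1 t_c) = 25.6 × 0.8607 = 22.03 mg/L, and at the critical point k_2 D_c = k_1 L, so D_c = (0.341/1.99) × 22.03 = 3.776 mg/L.
Minimum DO = C_s − D_c = 9.79 − 3.776 = 6.014 mg/L.
x_c = v t_c = 0.470 m/s × 0.4399 d × 86400 s/d = 17870 m ≈ 17.9 km.

t_c ≈ 0.440 d; D_c ≈ 3.78 mg/L; min DO ≈ 6.01 mg/L; x_c ≈ 17.9 km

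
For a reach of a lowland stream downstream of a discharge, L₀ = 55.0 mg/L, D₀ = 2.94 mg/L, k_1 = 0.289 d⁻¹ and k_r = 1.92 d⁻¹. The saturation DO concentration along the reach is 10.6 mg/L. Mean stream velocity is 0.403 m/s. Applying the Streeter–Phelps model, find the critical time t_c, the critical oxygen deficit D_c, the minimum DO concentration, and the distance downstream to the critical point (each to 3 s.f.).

With k_r/k_1 = 6.644 and 1 − D₀(k_r−k_1)/(k_1 L₀) = 0.6983,
t_c = ln(6.644 × 0.6983) / (1.92 − 0.289) = ln(4.639) / 1.631 = 1.535/1.631 = 0.9409 d.
L(t_c) = L₀ e^(−k_1 t_c) = 55.0 × 0.7619 = 41.91 mg/L, and at the critical point k_r D_c = k_1 L, so D_c = (0.289/1.92) × 41.91 = 6.308 mg/L.
Minimum DO = C_s − D_c = 10.6 − 6.308 = 4.292 mg/L.
x_c = v t_c = 0.403 m/s × 0.9409 d × 86400 s/d = 32760 m ≈ 32.8 km.

t_c ≈ 0.941 d; D_c ≈ 6.31 mg/L; min DO ≈ 4.29 mg/L; x_c ≈ 32.8 km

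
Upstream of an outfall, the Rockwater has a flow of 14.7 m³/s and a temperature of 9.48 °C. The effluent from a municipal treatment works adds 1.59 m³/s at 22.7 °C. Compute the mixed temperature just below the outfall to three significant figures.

Flow-weighted mixing: C = (Q_r C_r + Q_w C_w)/(Q_r + Q_w)
= (14.7×9.48 + 1.59×22.7)/(14.7 + 1.59) = 175.4/16.29 = 10.77 °C.

10.8 °C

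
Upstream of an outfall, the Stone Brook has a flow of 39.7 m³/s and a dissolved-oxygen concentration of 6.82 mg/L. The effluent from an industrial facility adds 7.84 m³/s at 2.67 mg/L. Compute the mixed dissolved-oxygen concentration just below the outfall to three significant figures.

6.14 mg/L

Flow-weighted mixing: C = (Q_r C_r + Q_w C_w)/(Q_r + Q_w)
= (39.7×6.82 + 7.84×2.67)/(39.7 + 7.84) = 291.7/47.54 = 6.136 mg/L.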